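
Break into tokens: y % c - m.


Scan left to right, longest-match per lexeme
Tokens: ID(y), OP(%), ID(c), OP(-), ID(m)


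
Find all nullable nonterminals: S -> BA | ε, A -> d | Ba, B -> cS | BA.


A nonterminal is nullable iff some alternative derives ε (directly, or every symbol in it is nullable)
Nullable: {S}


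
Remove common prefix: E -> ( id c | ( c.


Common prefix: '('
Factored: E -> ( E', E' -> id c | c


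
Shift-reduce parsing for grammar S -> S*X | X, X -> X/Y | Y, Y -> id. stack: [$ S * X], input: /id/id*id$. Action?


'/' can extend X; shift to build X -> X/Y
Action: shift


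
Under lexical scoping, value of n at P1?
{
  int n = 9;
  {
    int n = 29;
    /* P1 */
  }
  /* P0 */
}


n declared in the same block as P1
n = 29


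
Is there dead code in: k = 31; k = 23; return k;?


first assignment to k is overwritten before any read
Dead: 'k = 31'


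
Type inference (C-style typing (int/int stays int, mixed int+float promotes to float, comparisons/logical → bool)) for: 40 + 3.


Operand types: int + int
Rule: mixed int/float promotes to float; int/int stays int
Result type: int


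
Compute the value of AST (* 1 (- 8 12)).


Evaluate inner: (- 8 12) = -4
Evaluate root: (* 1 -4) = -4
Result: -4


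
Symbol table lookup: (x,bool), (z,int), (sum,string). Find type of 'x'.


Lookup 'x' → type bool


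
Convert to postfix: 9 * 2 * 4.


Left to right (same or higher precedence on left)
Postfix: 9 2 * 4 *


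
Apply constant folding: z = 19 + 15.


19 + 15 = 34 at compile time
Optimized: z = 34


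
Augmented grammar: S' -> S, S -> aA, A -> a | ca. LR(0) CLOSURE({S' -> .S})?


Start: S' -> .S
For each item with dot before a nonterminal B, add B -> .γ for every B-production
Closure: [S' -> .S, S -> .aA]


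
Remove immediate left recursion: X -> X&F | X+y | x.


Left-recursive alternatives: X&F, X+y; non-recursive: x
Introduce X': X -> xX', X' -> &FX' | +yX' | ε


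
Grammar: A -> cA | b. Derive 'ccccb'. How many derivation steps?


Derivation: A => cA => ccA => cccA => ccccA => ccccb
Steps: 5


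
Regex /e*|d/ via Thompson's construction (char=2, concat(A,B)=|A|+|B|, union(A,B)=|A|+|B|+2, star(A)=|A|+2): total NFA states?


Syntax tree has 2 char leaf(s), 1 union(s), 1 star(s)
chars contribute 2×2 = 4; each union adds +2; each star adds +2
Total: 4 + 2 + 2 = 8 states


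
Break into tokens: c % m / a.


Scan left to right, longest-match per lexeme
Tokens: ID(c), OP(%), ID(m), OP(/), ID(a)


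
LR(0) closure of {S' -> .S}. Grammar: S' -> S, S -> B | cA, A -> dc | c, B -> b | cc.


Start: S' -> .S
For each item with dot before a nonterminal B, add B -> .γ for every B-production
Closure: [S' -> .S, S -> .B, S -> .cA, B -> .b, B -> .cc]


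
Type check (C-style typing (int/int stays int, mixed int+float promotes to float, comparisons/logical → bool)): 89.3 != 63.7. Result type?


Operand types: float != float
Rule: comparison yields bool
Result type: bool


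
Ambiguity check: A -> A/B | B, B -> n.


precedence layered via separate nonterminal B: deterministic
Unambiguous


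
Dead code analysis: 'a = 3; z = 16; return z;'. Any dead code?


a is assigned but never read
Dead: 'a = 3'


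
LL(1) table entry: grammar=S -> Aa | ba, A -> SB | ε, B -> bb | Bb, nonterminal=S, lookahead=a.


For [S, a]: 'a' ∈ FIRST(Aa)
Entry: S -> Aa


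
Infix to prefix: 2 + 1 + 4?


left-to-right (same/higher precedence on left): tree is (+ (+ 2 1) 4)
Prefix: + + 2 1 4


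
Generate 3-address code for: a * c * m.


Break into single-operator statements:
t1 = a * c
t2 = t1 * m


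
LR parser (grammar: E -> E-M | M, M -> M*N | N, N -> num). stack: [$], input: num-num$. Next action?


no handle on stack; shift 'num'
Action: shift


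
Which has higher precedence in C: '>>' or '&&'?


'>>' is shift (level 8); '&&' is logical AND (level 2)
Higher level binds tighter
'>>' has higher precedence than '&&'


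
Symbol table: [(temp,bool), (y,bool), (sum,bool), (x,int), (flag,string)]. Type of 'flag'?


Lookup 'flag' → type string


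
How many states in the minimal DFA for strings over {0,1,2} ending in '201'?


Track the longest suffix of input matching a prefix of '201': 4 classes (prefixes of length 0..3)
Minimal DFA: 4 states


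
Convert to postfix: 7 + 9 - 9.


Left to right (same or higher precedence on left)
Postfix: 7 9 + 9 -


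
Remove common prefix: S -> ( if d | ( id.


Common prefix: '('
Factored: S -> ( S', S' -> if d | id


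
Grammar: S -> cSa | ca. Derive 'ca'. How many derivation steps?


Derivation: S => ca
Steps: 1


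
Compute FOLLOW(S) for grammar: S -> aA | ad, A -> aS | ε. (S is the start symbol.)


$ ∈ FOLLOW(S). For each A -> αBβ: add FIRST(β)\{ε} to FOLLOW(B); if β nullable, add FOLLOW(A).
FOLLOW(S) = {$}


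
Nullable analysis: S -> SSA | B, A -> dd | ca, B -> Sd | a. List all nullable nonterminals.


A nonterminal is nullable iff some alternative derives ε (directly, or every symbol in it is nullable)
Nullable: {}


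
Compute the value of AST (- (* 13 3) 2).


Evaluate inner: (* 13 3) = 39
Evaluate root: (- 39 2) = 37
Result: 37


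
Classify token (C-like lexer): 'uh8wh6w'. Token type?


Pattern: letter/underscore followed by alphanumerics, not a keyword
Type: IDENTIFIER


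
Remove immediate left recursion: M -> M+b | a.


Left-recursive alternatives: M+b; non-recursive: a
Introduce M': M -> aM', M' -> +bM' | ε


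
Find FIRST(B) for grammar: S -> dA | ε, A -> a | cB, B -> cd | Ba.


Per alternative of B: FIRST(cd) = {c}; FIRST(Ba) = {c}
FIRST(B) = {c}


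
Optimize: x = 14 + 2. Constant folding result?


14 + 2 = 16 at compile time
Optimized: x = 16


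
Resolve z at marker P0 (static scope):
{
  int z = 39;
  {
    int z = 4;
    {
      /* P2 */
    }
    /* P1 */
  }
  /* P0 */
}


z declared in the same block as P0
z = 39


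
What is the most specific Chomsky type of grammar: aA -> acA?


LHS has context (more than one symbol) and |LHS| ≤ |RHS|
Classification: Type 1 (Context-Sensitive)


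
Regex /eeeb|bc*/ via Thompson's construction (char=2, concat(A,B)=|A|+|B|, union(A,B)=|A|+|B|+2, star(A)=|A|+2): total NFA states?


Syntax tree has 6 char leaf(s), 1 union(s), 1 star(s)
chars contribute 6×2 = 12; each union adds +2; each star adds +2
Total: 12 + 2 + 2 = 16 states


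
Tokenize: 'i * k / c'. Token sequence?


Scan left to right, longest-match per lexeme
Tokens: ID(i), OP(*), ID(k), OP(/), ID(c)


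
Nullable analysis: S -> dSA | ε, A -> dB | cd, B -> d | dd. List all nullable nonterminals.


A nonterminal is nullable iff some alternative derives ε (directly, or every symbol in it is nullable)
Nullable: {S}


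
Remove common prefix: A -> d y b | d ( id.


Common prefix: 'd'
Factored: A -> d A', A' -> y b | ( id


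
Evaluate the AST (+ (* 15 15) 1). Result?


Evaluate inner: (* 15 15) = 225
Evaluate root: (+ 225 1) = 226
Result: 226


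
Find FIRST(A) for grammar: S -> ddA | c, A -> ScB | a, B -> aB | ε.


Per alternative of A: FIRST(ScB) = {c, d}; FIRST(a) = {a}
FIRST(A) = {a, c, d}


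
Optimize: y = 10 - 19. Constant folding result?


10 - 19 = -9 at compile time
Optimized: y = -9


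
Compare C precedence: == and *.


'*' is multiplicative (level 10); '==' is equality (level 6)
Higher level binds tighter
'*' has higher precedence than '=='


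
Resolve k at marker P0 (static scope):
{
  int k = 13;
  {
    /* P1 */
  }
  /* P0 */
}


k declared in the same block as P0
k = 13


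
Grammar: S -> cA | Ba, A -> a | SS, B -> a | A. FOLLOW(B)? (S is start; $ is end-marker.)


$ ∈ FOLLOW(S). For each A -> αBβ: add FIRST(β)\{ε} to FOLLOW(B); if β nullable, add FOLLOW(A).
FOLLOW(B) = {a}


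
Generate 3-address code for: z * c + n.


Break into single-operator statements:
t1 = z * c
t2 = t1 + n


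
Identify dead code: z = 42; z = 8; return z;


first assignment to z is overwritten before any read
Dead: 'z = 42'


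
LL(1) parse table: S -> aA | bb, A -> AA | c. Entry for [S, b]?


For [S, b]: 'b' ∈ FIRST(bb)
Entry: S -> bb


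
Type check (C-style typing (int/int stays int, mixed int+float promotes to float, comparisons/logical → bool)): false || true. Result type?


Operand types: bool || bool
Rule: logical operators take bool operands and yield bool
Result type: bool


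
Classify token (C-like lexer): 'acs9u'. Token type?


Pattern: letter/underscore followed by alphanumerics, not a keyword
Type: IDENTIFIER


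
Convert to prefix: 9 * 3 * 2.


left-to-right (same/higher precedence on left): tree is (* (* 9 3) 2)
Prefix: * * 9 3 2


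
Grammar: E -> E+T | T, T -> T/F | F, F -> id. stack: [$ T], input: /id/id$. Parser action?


shift '/' to continue T -> T/F
Action: shift


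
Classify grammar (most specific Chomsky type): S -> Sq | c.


Left-linear: every RHS is a terminal or one nonterminal followed by a terminal
Classification: Type 3 (Regular)


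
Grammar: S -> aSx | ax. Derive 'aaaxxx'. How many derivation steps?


Derivation: S => aSx => aaSxx => aaaxxx
Steps: 3


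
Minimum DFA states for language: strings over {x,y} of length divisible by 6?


Track length mod 6: states 0..5, accept at 0
Minimal DFA: 6 states


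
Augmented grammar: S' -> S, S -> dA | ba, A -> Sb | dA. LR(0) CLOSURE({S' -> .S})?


Start: S' -> .S
For each item with dot before a nonterminal B, add B -> .γ for every B-production
Closure: [S' -> .S, S -> .dA, S -> .ba]


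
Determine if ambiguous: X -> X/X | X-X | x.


'x/x-x' has two parse trees (no precedence encoded between / and -)
Ambiguous


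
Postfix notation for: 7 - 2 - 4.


Left to right (same or higher precedence on left)
Postfix: 7 2 - 4 -


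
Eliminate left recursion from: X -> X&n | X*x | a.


Left-recursive alternatives: X&n, X*x; non-recursive: a
Introduce X': X -> aX', X' -> &nX' | *xX' | ε


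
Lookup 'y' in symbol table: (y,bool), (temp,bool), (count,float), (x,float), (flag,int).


Lookup 'y' → type bool


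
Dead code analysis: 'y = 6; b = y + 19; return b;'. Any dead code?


y is read by b's definition; b is returned
No dead code


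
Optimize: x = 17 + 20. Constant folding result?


17 + 20 = 37 at compile time
Optimized: x = 37


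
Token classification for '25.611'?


Pattern: digits with a decimal point
Type: FLOAT_LITERAL


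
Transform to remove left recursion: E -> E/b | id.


Left-recursive alternatives: E/b; non-recursive: id
Introduce E': E -> idE', E' -> /bE' | ε


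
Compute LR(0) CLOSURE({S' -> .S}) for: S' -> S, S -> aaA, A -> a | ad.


Start: S' -> .S
For each item with dot before a nonterminal B, add B -> .γ for every B-production
Closure: [S' -> .S, S -> .aaA]


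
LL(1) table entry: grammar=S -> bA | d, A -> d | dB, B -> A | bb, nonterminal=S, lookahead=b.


For [S, b]: 'b' ∈ FIRST(bA)
Entry: S -> bA


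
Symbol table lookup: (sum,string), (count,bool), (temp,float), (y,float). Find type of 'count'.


Lookup 'count' → type bool


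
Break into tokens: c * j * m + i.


Scan left to right, longest-match per lexeme
Tokens: ID(c), OP(*), ID(j), OP(*), ID(m), OP(+), ID(i)


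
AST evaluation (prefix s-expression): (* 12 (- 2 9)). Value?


Evaluate inner: (- 2 9) = -7
Evaluate root: (* 12 -7) = -84
Result: -84


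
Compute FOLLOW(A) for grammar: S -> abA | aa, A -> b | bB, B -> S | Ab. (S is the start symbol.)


$ ∈ FOLLOW(S). For each A -> αBβ: add FIRST(β)\{ε} to FOLLOW(B); if β nullable, add FOLLOW(A).
FOLLOW(A) = {$, b}


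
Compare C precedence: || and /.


'/' is multiplicative (level 10); '||' is logical OR (level 1)
Higher level binds tighter
'/' has higher precedence than '||'


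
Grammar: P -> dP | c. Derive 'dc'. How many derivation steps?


Derivation: P => dP => dc
Steps: 2


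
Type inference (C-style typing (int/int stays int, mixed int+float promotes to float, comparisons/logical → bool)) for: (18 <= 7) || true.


Operand types: bool || bool
Rule: logical operators take bool operands and yield bool
Result type: bool


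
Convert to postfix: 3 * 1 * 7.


Left to right (same or higher precedence on left)
Postfix: 3 1 * 7 *


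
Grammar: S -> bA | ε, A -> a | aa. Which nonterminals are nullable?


A nonterminal is nullable iff some alternative derives ε (directly, or every symbol in it is nullable)
Nullable: {S}


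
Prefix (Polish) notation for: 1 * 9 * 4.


left-to-right (same/higher precedence on left): tree is (* (* 1 9) 4)
Prefix: * * 1 9 4


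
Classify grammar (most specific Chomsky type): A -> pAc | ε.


Single nonterminal LHS, but p^n c^n is not regular
Classification: Type 2 (Context-Free)


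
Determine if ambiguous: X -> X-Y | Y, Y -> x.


precedence layered via separate nonterminal Y: deterministic
Unambiguous


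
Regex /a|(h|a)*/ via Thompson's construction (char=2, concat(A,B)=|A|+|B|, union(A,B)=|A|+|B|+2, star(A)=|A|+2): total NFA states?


Syntax tree has 3 char leaf(s), 2 union(s), 1 star(s)
chars contribute 3×2 = 6; each union adds +2; each star adds +2
Total: 6 + 4 + 2 = 12 states


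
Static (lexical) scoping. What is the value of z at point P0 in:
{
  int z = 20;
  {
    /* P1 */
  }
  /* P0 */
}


z declared in the same block as P0
z = 20


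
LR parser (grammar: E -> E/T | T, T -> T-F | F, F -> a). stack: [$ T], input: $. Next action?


lookahead ∉ {-} so T won't extend; reduce E -> T
Action: reduce (E -> T)


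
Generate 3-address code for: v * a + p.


Break into single-operator statements:
t1 = v * a
t2 = t1 + p


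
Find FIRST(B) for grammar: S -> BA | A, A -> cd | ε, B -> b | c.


Per alternative of B: FIRST(b) = {b}; FIRST(c) = {c}
FIRST(B) = {b, c}


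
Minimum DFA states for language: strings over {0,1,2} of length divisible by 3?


Track length mod 3: states 0..2, accept at 0
Minimal DFA: 3 states


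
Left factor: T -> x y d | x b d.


Common prefix: 'x'
Factored: T -> x T', T' -> y d | b d


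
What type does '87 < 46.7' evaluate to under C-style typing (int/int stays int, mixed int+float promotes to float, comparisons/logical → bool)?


Operand types: int < float
Rule: comparison yields bool
Result type: bool


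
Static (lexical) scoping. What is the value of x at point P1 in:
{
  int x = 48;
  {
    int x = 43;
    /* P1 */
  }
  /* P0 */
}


x declared in the same block as P1
x = 43


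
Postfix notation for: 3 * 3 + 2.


Left to right (same or higher precedence on left)
Postfix: 3 3 * 2 +


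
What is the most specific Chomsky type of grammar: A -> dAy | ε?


Single nonterminal LHS, but d^n y^n is not regular
Classification: Type 2 (Context-Free)


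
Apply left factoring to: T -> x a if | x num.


Common prefix: 'x'
Factored: T -> x T', T' -> a if | num


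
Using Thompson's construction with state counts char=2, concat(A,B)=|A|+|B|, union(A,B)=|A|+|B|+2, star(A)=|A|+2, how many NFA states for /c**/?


Syntax tree has 1 char leaf(s), 0 union(s), 2 star(s)
chars contribute 1×2 = 2; each union adds +2; each star adds +2
Total: 2 + 0 + 4 = 6 states


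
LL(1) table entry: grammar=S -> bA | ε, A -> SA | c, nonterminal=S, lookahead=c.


For [S, c]: ε is nullable and 'c' ∈ FOLLOW(S)
Entry: S -> ε


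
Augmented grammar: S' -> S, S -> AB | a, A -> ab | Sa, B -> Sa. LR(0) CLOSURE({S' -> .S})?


Start: S' -> .S
For each item with dot before a nonterminal B, add B -> .γ for every B-production
Closure: [S' -> .S, S -> .AB, S -> .a, A -> .ab, A -> .Sa]


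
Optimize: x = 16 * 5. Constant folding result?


16 * 5 = 80 at compile time
Optimized: x = 80


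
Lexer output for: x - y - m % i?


Scan left to right, longest-match per lexeme
Tokens: ID(x), OP(-), ID(y), OP(-), ID(m), OP(%), ID(i)


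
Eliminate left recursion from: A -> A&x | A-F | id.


Left-recursive alternatives: A&x, A-F; non-recursive: id
Introduce A': A -> idA', A' -> &xA' | -FA' | ε


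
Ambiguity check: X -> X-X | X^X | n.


'n-n^n' has two parse trees (no precedence encoded between - and ^)
Ambiguous


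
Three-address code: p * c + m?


Break into single-operator statements:
t1 = p * c
t2 = t1 + m


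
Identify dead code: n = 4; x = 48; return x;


n is assigned but never read
Dead: 'n = 4'


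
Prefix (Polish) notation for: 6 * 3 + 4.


left-to-right (same/higher precedence on left): tree is (+ (* 6 3) 4)
Prefix: + * 6 3 4


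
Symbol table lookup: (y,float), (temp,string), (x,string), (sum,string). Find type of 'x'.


Lookup 'x' → type string


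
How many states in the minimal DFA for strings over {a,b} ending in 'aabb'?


Track the longest suffix of input matching a prefix of 'aabb': 5 classes (prefixes of length 0..4)
Minimal DFA: 5 states


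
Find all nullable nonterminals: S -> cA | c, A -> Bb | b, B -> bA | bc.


A nonterminal is nullable iff some alternative derives ε (directly, or every symbol in it is nullable)
Nullable: {}


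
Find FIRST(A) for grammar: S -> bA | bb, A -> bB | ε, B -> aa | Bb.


Per alternative of A: FIRST(bB) = {b}; FIRST(ε) = {ε}
FIRST(A) = {b, ε}


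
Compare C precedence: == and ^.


'==' is equality (level 6); '^' is bitwise XOR (level 4)
Higher level binds tighter
'==' has higher precedence than '^'


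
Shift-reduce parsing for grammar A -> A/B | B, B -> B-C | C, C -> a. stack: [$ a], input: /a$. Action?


'a' on top is the handle for C -> a
Action: reduce (C -> a)


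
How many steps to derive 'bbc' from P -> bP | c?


Derivation: P => bP => bbP => bbc
Steps: 3


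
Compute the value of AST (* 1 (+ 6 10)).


Evaluate inner: (+ 6 10) = 16
Evaluate root: (* 1 16) = 16
Result: 16


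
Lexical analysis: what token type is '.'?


Pattern: operator symbol
Type: OPERATOR


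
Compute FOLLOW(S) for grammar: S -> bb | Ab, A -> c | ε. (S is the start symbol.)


$ ∈ FOLLOW(S). For each A -> αBβ: add FIRST(β)\{ε} to FOLLOW(B); if β nullable, add FOLLOW(A).
FOLLOW(S) = {$}


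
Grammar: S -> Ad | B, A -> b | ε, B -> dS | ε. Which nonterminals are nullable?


A nonterminal is nullable iff some alternative derives ε (directly, or every symbol in it is nullable)
Nullable: {A, B, S}


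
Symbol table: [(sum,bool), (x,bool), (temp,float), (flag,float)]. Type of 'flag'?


Lookup 'flag' → type float


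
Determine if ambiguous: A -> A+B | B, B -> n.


precedence layered via separate nonterminal B: deterministic
Unambiguous


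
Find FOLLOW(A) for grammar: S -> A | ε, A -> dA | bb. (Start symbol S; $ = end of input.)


$ ∈ FOLLOW(S). For each A -> αBβ: add FIRST(β)\{ε} to FOLLOW(B); if β nullable, add FOLLOW(A).
FOLLOW(A) = {$}


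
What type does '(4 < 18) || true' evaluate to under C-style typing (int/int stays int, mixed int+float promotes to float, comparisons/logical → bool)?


Operand types: bool || bool
Rule: logical operators take bool operands and yield bool
Result type: bool


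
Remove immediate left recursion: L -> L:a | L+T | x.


Left-recursive alternatives: L:a, L+T; non-recursive: x
Introduce L': L -> xL', L' -> :aL' | +TL' | ε


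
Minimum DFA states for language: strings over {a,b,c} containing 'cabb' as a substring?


KMP-style automaton: 4 progress states + 1 absorbing accept = 5
Minimal DFA: 5 states


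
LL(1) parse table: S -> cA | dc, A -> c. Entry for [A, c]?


For [A, c]: 'c' ∈ FIRST(c)
Entry: A -> c


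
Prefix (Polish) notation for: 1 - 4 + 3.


left-to-right (same/higher precedence on left): tree is (+ (- 1 4) 3)
Prefix: + - 1 4 3


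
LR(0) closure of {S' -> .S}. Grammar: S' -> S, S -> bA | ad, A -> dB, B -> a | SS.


Start: S' -> .S
For each item with dot before a nonterminal B, add B -> .γ for every B-production
Closure: [S' -> .S, S -> .bA, S -> .ad]


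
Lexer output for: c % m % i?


Scan left to right, longest-match per lexeme
Tokens: ID(c), OP(%), ID(m), OP(%), ID(i)


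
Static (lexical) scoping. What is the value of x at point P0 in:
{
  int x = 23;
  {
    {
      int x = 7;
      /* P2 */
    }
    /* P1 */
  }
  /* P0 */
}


x declared in the same block as P0
x = 23


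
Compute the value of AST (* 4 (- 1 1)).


Evaluate inner: (- 1 1) = 0
Evaluate root: (* 4 0) = 0
Result: 0


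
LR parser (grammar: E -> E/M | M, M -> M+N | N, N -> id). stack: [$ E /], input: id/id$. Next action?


no handle ('E/' is not any RHS); shift 'id'
Action: shift


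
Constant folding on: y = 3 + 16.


3 + 16 = 19 at compile time
Optimized: y = 19


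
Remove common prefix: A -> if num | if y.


Common prefix: 'if'
Factored: A -> if A', A' -> num | y


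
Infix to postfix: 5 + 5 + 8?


Left to right (same or higher precedence on left)
Postfix: 5 5 + 8 +


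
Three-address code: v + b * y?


Break into single-operator statements:
t1 = b * y
t2 = v + t1


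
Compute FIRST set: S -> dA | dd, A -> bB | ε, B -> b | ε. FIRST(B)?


Per alternative of B: FIRST(b) = {b}; FIRST(ε) = {ε}
FIRST(B) = {b, ε}


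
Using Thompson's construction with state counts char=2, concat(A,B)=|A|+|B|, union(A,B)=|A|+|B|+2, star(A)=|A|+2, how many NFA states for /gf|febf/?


Syntax tree has 6 char leaf(s), 1 union(s), 0 star(s)
chars contribute 6×2 = 12; each union adds +2; each star adds +2
Total: 12 + 2 + 0 = 14 states


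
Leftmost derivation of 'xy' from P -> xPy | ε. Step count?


Derivation: P => xPy => xy
Steps: 2


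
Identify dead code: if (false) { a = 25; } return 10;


condition is constant false, so the whole block is unreachable
Dead: 'if (false) { a = 25; }'


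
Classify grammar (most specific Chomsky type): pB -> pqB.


LHS has context (more than one symbol) and |LHS| ≤ |RHS|
Classification: Type 1 (Context-Sensitive)


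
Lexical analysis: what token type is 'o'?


Pattern: letter/underscore followed by alphanumerics, not a keyword
Type: IDENTIFIER


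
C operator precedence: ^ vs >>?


'>>' is shift (level 8); '^' is bitwise XOR (level 4)
Higher level binds tighter
'>>' has higher precedence than '^'


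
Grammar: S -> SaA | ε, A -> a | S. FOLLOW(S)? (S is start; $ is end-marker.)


$ ∈ FOLLOW(S). For each A -> αBβ: add FIRST(β)\{ε} to FOLLOW(B); if β nullable, add FOLLOW(A).
FOLLOW(S) = {$, a}


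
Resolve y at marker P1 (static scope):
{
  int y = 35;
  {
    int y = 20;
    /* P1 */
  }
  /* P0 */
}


y declared in the same block as P1
y = 20


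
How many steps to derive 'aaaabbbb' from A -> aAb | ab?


Derivation: A => aAb => aaAbb => aaaAbbb => aaaabbbb
Steps: 4


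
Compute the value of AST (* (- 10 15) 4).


Evaluate inner: (- 10 15) = -5
Evaluate root: (* -5 4) = -20
Result: -20


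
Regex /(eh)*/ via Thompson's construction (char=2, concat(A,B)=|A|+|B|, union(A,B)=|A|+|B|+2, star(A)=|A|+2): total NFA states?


Syntax tree has 2 char leaf(s), 0 union(s), 1 star(s)
chars contribute 2×2 = 4; each union adds +2; each star adds +2
Total: 4 + 0 + 2 = 6 states


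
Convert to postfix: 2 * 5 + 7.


Left to right (same or higher precedence on left)
Postfix: 2 5 * 7 +


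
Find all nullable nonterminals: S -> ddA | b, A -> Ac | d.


A nonterminal is nullable iff some alternative derives ε (directly, or every symbol in it is nullable)
Nullable: {}


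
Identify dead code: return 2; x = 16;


statement follows a return and is unreachable
Dead: 'x = 16'


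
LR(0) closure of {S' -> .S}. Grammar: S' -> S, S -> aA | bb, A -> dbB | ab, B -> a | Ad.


Start: S' -> .S
For each item with dot before a nonterminal B, add B -> .γ for every B-production
Closure: [S' -> .S, S -> .aA, S -> .bb]


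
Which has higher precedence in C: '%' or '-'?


'%' is multiplicative (level 10); '-' is additive (level 9)
Higher level binds tighter
'%' has higher precedence than '-'


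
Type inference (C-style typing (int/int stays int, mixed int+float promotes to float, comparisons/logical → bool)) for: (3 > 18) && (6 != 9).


Operand types: bool && bool
Rule: logical operators take bool operands and yield bool
Result type: bool


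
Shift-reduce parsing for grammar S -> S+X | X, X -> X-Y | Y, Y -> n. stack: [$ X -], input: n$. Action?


no handle; shift 'n'
Action: shift


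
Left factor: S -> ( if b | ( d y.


Common prefix: '('
Factored: S -> ( S', S' -> if b | d y


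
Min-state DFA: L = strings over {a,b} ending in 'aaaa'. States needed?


Track the longest suffix of input matching a prefix of 'aaaa': 5 classes (prefixes of length 0..4)
Minimal DFA: 5 states


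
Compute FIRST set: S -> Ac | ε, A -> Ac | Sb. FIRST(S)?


Per alternative of S: FIRST(Ac) = {b}; FIRST(ε) = {ε}
FIRST(S) = {b, ε}


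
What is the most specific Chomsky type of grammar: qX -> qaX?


LHS has context (more than one symbol) and |LHS| ≤ |RHS|
Classification: Type 1 (Context-Sensitive)


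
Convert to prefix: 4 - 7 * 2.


'*' binds tighter: tree is (- 4 (* 7 2))
Prefix: - 4 * 7 2


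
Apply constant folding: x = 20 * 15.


20 * 15 = 300 at compile time
Optimized: x = 300


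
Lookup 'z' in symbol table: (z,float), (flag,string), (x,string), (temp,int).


Lookup 'z' → type float


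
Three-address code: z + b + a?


Break into single-operator statements:
t1 = z + b
t2 = t1 + a


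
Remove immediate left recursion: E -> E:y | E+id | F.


Left-recursive alternatives: E:y, E+id; non-recursive: F
Introduce E': E -> FE', E' -> :yE' | +idE' | ε


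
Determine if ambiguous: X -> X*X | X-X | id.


'id*id-id' has two parse trees (no precedence encoded between * and -)
Ambiguous


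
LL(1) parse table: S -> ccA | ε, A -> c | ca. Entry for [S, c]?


For [S, c]: 'c' ∈ FIRST(ccA)
Entry: S -> ccA


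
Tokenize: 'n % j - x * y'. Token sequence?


Scan left to right, longest-match per lexeme
Tokens: ID(n), OP(%), ID(j), OP(-), ID(x), OP(*), ID(y)


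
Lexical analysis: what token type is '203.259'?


Pattern: digits with a decimal point
Type: FLOAT_LITERAL


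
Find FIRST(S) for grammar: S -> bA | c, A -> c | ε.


Per alternative of S: FIRST(bA) = {b}; FIRST(c) = {c}
FIRST(S) = {b, c}


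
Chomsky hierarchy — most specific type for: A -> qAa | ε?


Single nonterminal LHS, but q^n a^n is not regular
Classification: Type 2 (Context-Free)


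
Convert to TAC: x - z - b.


Break into single-operator statements:
t1 = x - z
t2 = t1 - b


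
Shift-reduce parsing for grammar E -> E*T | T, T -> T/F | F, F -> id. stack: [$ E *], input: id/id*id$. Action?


no handle ('E*' is not any RHS); shift 'id'
Action: shift


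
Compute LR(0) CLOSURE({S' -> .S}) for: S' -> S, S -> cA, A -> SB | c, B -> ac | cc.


Start: S' -> .S
For each item with dot before a nonterminal B, add B -> .γ for every B-production
Closure: [S' -> .S, S -> .cA]


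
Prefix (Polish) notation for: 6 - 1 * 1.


'*' binds tighter: tree is (- 6 (* 1 1))
Prefix: - 6 * 1 1


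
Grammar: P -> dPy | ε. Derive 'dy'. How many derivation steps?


Derivation: P => dPy => dy
Steps: 2


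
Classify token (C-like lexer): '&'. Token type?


Pattern: operator symbol
Type: OPERATOR


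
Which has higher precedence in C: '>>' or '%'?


'%' is multiplicative (level 10); '>>' is shift (level 8)
Higher level binds tighter
'%' has higher precedence than '>>'


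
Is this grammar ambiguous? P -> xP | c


right-linear, alternatives start with distinct terminals 'x' vs 'c': unique leftmost derivation
Unambiguous


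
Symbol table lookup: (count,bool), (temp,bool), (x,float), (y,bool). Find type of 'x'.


Lookup 'x' → type float


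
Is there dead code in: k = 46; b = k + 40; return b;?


k is read by b's definition; b is returned
No dead code


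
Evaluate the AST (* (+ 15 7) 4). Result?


Evaluate inner: (+ 15 7) = 22
Evaluate root: (* 22 4) = 88
Result: 88


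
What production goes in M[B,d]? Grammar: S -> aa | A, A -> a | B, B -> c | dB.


For [B, d]: 'd' ∈ FIRST(dB)
Entry: B -> dB


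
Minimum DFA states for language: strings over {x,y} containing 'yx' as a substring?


KMP-style automaton: 2 progress states + 1 absorbing accept = 3
Minimal DFA: 3 states


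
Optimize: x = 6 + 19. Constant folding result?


6 + 19 = 25 at compile time
Optimized: x = 25


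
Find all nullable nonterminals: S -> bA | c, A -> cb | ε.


A nonterminal is nullable iff some alternative derives ε (directly, or every symbol in it is nullable)
Nullable: {A}


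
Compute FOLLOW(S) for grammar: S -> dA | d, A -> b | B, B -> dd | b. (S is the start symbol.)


$ ∈ FOLLOW(S). For each A -> αBβ: add FIRST(β)\{ε} to FOLLOW(B); if β nullable, add FOLLOW(A).
FOLLOW(S) = {$}


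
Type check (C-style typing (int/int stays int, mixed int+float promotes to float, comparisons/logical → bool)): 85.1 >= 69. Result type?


Operand types: float >= int
Rule: comparison yields bool
Result type: bool


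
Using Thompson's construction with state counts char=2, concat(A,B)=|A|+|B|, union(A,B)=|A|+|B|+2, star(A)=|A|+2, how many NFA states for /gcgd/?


Syntax tree has 4 char leaf(s), 0 union(s), 0 star(s)
chars contribute 4×2 = 8; each union adds +2; each star adds +2
Total: 8 + 0 + 0 = 8 states


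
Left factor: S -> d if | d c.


Common prefix: 'd'
Factored: S -> d S', S' -> if | c


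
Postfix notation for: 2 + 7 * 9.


* has higher precedence, evaluate 7*9 first
Postfix: 2 7 9 * +


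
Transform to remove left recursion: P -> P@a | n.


Left-recursive alternatives: P@a; non-recursive: n
Introduce P': P -> nP', P' -> @aP' | ε


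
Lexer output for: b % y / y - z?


Scan left to right, longest-match per lexeme
Tokens: ID(b), OP(%), ID(y), OP(/), ID(y), OP(-), ID(z)


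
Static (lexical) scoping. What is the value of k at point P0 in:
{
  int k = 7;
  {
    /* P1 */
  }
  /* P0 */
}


k declared in the same block as P0
k = 7


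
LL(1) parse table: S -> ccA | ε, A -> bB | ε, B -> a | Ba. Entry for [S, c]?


For [S, c]: 'c' ∈ FIRST(ccA)
Entry: S -> ccA


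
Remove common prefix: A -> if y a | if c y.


Common prefix: 'if'
Factored: A -> if A', A' -> y a | c y


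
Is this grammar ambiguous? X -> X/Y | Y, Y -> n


precedence layered via separate nonterminal Y: deterministic
Unambiguous


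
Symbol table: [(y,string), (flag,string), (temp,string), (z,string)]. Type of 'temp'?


Lookup 'temp' → type string


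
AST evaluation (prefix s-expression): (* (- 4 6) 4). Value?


Evaluate inner: (- 4 6) = -2
Evaluate root: (* -2 4) = -8
Result: -8


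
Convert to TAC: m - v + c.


Break into single-operator statements:
t1 = m - v
t2 = t1 + c


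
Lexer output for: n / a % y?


Scan left to right, longest-match per lexeme
Tokens: ID(n), OP(/), ID(a), OP(%), ID(y)


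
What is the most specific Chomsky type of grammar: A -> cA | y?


Right-linear: every RHS is a terminal or a terminal followed by one nonterminal
Classification: Type 3 (Regular)


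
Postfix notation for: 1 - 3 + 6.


Left to right (same or higher precedence on left)
Postfix: 1 3 - 6 +


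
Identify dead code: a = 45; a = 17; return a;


first assignment to a is overwritten before any read
Dead: 'a = 45'


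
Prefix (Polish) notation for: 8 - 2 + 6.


left-to-right (same/higher precedence on left): tree is (+ (- 8 2) 6)
Prefix: + - 8 2 6


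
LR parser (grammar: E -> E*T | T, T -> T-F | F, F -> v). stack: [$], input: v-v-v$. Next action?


no handle on stack; shift 'v'
Action: shift


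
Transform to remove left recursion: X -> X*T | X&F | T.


Left-recursive alternatives: X*T, X&F; non-recursive: T
Introduce X': X -> TX', X' -> *TX' | &FX' | ε


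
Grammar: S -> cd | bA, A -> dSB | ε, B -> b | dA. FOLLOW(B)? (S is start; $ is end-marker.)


$ ∈ FOLLOW(S). For each A -> αBβ: add FIRST(β)\{ε} to FOLLOW(B); if β nullable, add FOLLOW(A).
FOLLOW(B) = {$, b, d}


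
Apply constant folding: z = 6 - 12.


6 - 12 = -6 at compile time
Optimized: z = -6


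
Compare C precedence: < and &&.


'<' is relational (level 7); '&&' is logical AND (level 2)
Higher level binds tighter
'<' has higher precedence than '&&'


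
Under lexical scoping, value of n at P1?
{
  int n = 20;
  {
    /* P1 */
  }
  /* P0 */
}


P1's block does not declare n; resolves to the enclosing declaration at depth 0
n = 20


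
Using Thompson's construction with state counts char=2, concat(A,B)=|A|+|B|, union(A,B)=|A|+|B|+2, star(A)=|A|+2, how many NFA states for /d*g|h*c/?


Syntax tree has 4 char leaf(s), 1 union(s), 2 star(s)
chars contribute 4×2 = 8; each union adds +2; each star adds +2
Total: 8 + 2 + 4 = 14 states


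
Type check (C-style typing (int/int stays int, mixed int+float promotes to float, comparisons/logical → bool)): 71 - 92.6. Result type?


Operand types: int - float
Rule: mixed int/float promotes to float; int/int stays int
Result type: float


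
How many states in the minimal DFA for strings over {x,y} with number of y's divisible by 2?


Track (count of y) mod 2: states 0..1, accept at 0
Minimal DFA: 2 states


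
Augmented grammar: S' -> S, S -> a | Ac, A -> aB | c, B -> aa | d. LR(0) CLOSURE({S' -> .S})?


Start: S' -> .S
For each item with dot before a nonterminal B, add B -> .γ for every B-production
Closure: [S' -> .S, S -> .a, S -> .Ac, A -> .aB, A -> .c]


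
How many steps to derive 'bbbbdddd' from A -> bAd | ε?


Derivation: A => bAd => bbAdd => bbbAddd => bbbbAdddd => bbbbdddd
Steps: 5


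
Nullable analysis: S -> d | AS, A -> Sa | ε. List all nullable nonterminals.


A nonterminal is nullable iff some alternative derives ε (directly, or every symbol in it is nullable)
Nullable: {A}


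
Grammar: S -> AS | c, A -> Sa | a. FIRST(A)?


Per alternative of A: FIRST(Sa) = {a, c}; FIRST(a) = {a}
FIRST(A) = {a, c}


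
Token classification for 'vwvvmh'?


Pattern: letter/underscore followed by alphanumerics, not a keyword
Type: IDENTIFIER


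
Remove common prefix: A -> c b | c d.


Common prefix: 'c'
Factored: A -> c A', A' -> b | d


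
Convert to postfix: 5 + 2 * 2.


* has higher precedence, evaluate 2*2 first
Postfix: 5 2 2 * +


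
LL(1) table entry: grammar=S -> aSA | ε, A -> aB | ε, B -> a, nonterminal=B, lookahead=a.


For [B, a]: 'a' ∈ FIRST(a)
Entry: B -> a


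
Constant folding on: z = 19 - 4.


19 - 4 = 15 at compile time
Optimized: z = 15


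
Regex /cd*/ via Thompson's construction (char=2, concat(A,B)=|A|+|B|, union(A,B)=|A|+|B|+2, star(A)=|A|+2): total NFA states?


Syntax tree has 2 char leaf(s), 0 union(s), 1 star(s)
chars contribute 2×2 = 4; each union adds +2; each star adds +2
Total: 4 + 0 + 2 = 6 states


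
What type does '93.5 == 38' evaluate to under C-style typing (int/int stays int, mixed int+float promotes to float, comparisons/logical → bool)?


Operand types: float == int
Rule: comparison yields bool
Result type: bool


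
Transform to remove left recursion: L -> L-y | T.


Left-recursive alternatives: L-y; non-recursive: T
Introduce L': L -> TL', L' -> -yL' | ε


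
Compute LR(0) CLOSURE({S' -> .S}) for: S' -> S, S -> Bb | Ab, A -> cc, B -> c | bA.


Start: S' -> .S
For each item with dot before a nonterminal B, add B -> .γ for every B-production
Closure: [S' -> .S, S -> .Bb, S -> .Ab, B -> .c, B -> .bA, A -> .cc]


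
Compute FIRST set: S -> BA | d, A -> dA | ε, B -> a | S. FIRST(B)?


Per alternative of B: FIRST(a) = {a}; FIRST(S) = {a, d}
FIRST(B) = {a, d}


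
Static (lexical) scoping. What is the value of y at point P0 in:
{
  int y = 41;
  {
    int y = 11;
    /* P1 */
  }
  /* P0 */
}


y declared in the same block as P0
y = 41


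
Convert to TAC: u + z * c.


Break into single-operator statements:
t1 = z * c
t2 = u + t1


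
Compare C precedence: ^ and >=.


'>=' is relational (level 7); '^' is bitwise XOR (level 4)
Higher level binds tighter
'>=' has higher precedence than '^'


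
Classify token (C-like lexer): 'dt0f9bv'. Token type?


Pattern: letter/underscore followed by alphanumerics, not a keyword
Type: IDENTIFIER


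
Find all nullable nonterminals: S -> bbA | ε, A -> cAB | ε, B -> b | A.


A nonterminal is nullable iff some alternative derives ε (directly, or every symbol in it is nullable)
Nullable: {A, B, S}


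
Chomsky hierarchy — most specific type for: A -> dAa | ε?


Single nonterminal LHS, but d^n a^n is not regular
Classification: Type 2 (Context-Free)


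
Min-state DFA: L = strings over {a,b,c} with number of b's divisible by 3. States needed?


Track (count of b) mod 3: states 0..2, accept at 0
Minimal DFA: 3 states


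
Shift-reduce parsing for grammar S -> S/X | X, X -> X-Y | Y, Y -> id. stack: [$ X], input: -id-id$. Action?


shift '-' to continue X -> X-Y
Action: shift


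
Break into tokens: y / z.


Scan left to right, longest-match per lexeme
Tokens: ID(y), OP(/), ID(z)


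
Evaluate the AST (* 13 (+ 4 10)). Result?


Evaluate inner: (+ 4 10) = 14
Evaluate root: (* 13 14) = 182
Result: 182


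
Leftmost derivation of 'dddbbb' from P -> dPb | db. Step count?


Derivation: P => dPb => ddPbb => dddbbb
Steps: 3


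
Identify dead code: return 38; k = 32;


statement follows a return and is unreachable
Dead: 'k = 32'


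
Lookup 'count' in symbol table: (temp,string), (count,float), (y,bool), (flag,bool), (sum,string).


Lookup 'count' → type float


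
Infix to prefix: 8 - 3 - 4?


left-to-right (same/higher precedence on left): tree is (- (- 8 3) 4)
Prefix: - - 8 3 4


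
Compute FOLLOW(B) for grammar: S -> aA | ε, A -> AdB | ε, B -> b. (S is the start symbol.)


$ ∈ FOLLOW(S). For each A -> αBβ: add FIRST(β)\{ε} to FOLLOW(B); if β nullable, add FOLLOW(A).
FOLLOW(B) = {$, d}


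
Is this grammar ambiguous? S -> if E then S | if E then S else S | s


dangling else: 'if E then if E then s else s' parses two ways
Ambiguous


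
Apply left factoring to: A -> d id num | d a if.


Common prefix: 'd'
Factored: A -> d A', A' -> id num | a if


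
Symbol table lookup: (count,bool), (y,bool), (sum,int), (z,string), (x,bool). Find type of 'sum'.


Lookup 'sum' → type int


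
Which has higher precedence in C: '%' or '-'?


'%' is multiplicative (level 10); '-' is additive (level 9)
Higher level binds tighter
'%' has higher precedence than '-'


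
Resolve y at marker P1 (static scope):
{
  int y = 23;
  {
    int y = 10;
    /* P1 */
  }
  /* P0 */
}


y declared in the same block as P1
y = 10


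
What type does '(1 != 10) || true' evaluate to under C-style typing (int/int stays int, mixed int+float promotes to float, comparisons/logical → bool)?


Operand types: bool || bool
Rule: logical operators take bool operands and yield bool
Result type: bool


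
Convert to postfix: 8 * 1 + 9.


Left to right (same or higher precedence on left)
Postfix: 8 1 * 9 +


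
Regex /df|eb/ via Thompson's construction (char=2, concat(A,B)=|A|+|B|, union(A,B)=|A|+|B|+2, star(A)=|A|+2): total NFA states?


Syntax tree has 4 char leaf(s), 1 union(s), 0 star(s)
chars contribute 4×2 = 8; each union adds +2; each star adds +2
Total: 8 + 2 + 0 = 10 states
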